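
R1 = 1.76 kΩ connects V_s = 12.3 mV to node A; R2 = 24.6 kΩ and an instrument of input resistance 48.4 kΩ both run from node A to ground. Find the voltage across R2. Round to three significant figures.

V_out ≈ 11.1 mV

First combine the lower leg with the load: R2 ‖ R_L = 16.31 kΩ.
Voltage divider with the loaded lower leg: V_out = 12.3 × 16.31/(1.76 + 16.31) = 12.3 × 0.9026 = 11.10 mV.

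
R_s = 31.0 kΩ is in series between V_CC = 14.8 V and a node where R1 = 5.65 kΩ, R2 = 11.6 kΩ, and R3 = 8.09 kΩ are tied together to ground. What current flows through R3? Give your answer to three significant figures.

I ≈ 0.141 mA

Combine the parallel branches: R_p = (1/5.65 + 1/11.6 + 1/8.09)⁻¹ = 2.585 kΩ.
Node voltage V_A = V_CC · R_p/(R_s + R_p) = 14.8 × 0.07698 = 1.139 V.
I(R3) = V_A / R3 = 1.139/8.09 = 0.1408 mA.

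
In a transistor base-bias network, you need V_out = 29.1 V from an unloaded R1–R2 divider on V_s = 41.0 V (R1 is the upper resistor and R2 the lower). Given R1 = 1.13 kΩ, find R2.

R2 ≈ 2.76 kΩ

V_out/V_s = R2/(R1+R2) = 0.7098.
Rearranging, R2 = R1·k/(1−k) = 1.13 × 2.445 = 2.763 kΩ.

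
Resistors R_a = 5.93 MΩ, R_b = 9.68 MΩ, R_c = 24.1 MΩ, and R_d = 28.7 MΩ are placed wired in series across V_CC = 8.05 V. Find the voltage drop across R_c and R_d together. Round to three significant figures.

V ≈ 6.21 V

Series total: ΣR = 5.93 + 9.68 + 24.1 + 28.7 = 68.41 MΩ.
R_{R_c..R_d} = 24.1 + 28.7 = 52.80 MΩ.
V = V_CC · R/ΣR = 8.05 × 0.7718 = 6.213 V.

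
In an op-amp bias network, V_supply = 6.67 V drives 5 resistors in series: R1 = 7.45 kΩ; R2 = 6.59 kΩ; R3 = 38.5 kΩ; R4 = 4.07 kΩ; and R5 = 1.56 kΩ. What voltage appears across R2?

Series total: ΣR = 7.45 + 6.59 + 38.5 + 4.07 + 1.56 = 58.17 kΩ.
V = V_supply · R/ΣR = 6.67 × 0.1133 = 0.7556 V.

V ≈ 0.756 V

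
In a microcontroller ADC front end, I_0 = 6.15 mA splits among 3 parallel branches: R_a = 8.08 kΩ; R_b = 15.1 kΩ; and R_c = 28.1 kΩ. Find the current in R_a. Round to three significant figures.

ΣG = 1/8.08 + 1/15.1 + 1/28.1 = 0.2256.
By the current-divider rule, I = I_0 · G_k/ΣG = 6.15 × 0.5487 = 3.374 mA.

I ≈ 3.37 mA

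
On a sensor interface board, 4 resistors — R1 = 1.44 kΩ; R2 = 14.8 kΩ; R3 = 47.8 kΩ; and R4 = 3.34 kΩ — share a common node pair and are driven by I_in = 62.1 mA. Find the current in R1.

Total conductance ΣG = 1/1.44 + 1/14.8 + 1/47.8 + 1/3.34 = 1.082 (units of 1/kΩ).
Current divider: I(R1) = I_in · G_k/ΣG = 62.1 × (0.6944/1.082) = 62.1 × 0.6416 = 39.84 mA.

I ≈ 39.8 mA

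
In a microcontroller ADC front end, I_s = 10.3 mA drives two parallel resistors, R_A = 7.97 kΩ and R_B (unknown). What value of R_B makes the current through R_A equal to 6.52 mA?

The fraction through R_A equals R_B/(R_A+R_B).
6.52/10.3 = R_B/(R_A + R_B) → R_B = R_A · (0.6330)/(1 − 0.6330) = 7.97 × 1.725 = 13.75 kΩ.

R_B ≈ 13.7 kΩ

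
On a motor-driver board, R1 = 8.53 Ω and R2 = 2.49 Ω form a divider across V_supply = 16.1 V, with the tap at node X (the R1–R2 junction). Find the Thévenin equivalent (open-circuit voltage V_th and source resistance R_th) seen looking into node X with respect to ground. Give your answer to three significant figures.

V_th ≈ 3.64 V, R_th ≈ 1.93 Ω

Open-circuit (no load on X): V_th = V_supply · R2/(R1 + R2) = 16.1 × 2.49/(8.530 + 2.49) = 3.638 V.
With V_supply suppressed (replaced by a short), R_th = R1 ‖ R2 = (8.530 × 2.49)/(8.530 + 2.49) = 1.927 Ω.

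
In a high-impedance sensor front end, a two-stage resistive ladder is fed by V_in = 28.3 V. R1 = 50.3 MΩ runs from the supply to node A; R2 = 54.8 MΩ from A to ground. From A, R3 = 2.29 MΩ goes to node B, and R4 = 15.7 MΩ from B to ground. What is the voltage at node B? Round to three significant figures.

Looking into the second stage from A: R3 + R4 = 17.99 MΩ appears in parallel with R2.
R2 ‖ (R3+R4) = 13.54 MΩ.
First divider: V_A = V_in · 13.54/(50.3 + 13.54) = 6.004 V.
V_B = V_A × 0.8727 = 5.239 V.

V_B ≈ 5.24 V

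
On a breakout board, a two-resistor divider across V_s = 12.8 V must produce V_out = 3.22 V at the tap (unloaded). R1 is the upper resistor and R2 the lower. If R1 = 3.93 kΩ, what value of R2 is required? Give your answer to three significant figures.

The divider ratio is R2/(R1+R2) = 3.22/12.8 = 0.2516.
R2 = R1 · 0.2516/(1 − 0.2516) = 1.321 kΩ.

R2 ≈ 1.32 kΩ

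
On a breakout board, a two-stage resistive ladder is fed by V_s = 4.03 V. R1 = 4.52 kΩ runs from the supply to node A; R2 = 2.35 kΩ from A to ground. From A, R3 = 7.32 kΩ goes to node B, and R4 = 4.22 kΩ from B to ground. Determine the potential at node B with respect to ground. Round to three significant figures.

The second stage (R3 + R4 = 11.54 kΩ) loads node A in parallel with R2.
R2 ‖ (R3+R4) = 1.952 kΩ.
V_A = 4.03 × 1.952/(4.52 + 1.952) = 1.216 V.
Stage 2 is unloaded, so V_B = V_A · R4/(R3+R4) = 1.216 × 4.22/11.54 = 0.4445 V.

V_B ≈ 0.445 V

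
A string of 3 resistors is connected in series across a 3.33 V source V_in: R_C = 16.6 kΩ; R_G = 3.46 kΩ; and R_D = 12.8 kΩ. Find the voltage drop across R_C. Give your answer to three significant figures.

Total series resistance ΣR = 16.6 + 3.46 + 12.8 = 32.86 kΩ.
Voltage divider: V = V_in · (16.60 / 32.86) = 3.33 × 0.5052 = 1.682 V.

V ≈ 1.68 V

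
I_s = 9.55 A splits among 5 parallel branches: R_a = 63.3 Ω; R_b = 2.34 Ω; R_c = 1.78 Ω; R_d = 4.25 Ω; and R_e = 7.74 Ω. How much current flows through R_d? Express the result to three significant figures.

Conductances: ΣG = 1/63.3 + 1/2.34 + 1/1.78 + 1/4.25 + 1/7.74 = 1.369 (1/Ω).
Current divider: I(R_d) = I_s · G_k/ΣG = 9.55 × (0.2353/1.369) = 9.55 × 0.1718 = 1.641 A.

I ≈ 1.64 A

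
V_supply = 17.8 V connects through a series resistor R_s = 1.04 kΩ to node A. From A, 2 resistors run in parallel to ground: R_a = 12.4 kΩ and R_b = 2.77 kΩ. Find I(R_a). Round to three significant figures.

Parallel bank: R_p = 1/(1/12.4 + 1/2.77) = 2.264 kΩ.
Node voltage V_A = V_supply · R_p/(R_s + R_p) = 17.8 × 0.6852 = 12.20 V.
Branch current I = V_A/R_a = 12.20/12.4 = 0.9837 mA.

I ≈ 0.984 mA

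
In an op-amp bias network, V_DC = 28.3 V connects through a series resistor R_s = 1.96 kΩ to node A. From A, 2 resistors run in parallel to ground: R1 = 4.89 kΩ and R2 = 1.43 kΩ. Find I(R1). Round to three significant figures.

I ≈ 2.09 mA

Combine the parallel branches: R_p = (1/4.89 + 1/1.43)⁻¹ = 1.106 kΩ.
Node voltage V_A = V_DC · R_p/(R_s + R_p) = 28.3 × 0.3608 = 10.21 V.
I(R1) = V_A / R1 = 10.21/4.89 = 2.088 mA.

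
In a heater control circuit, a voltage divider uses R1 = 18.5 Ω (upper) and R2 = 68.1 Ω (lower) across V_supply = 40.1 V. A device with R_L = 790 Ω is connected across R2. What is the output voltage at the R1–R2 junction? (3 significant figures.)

The load sits in parallel with R2, giving an effective lower resistance R2' = R2·R_L/(R2+R_L) = 62.70 Ω.
Now apply the divider: V_out = 40.1 × 0.7722 = 30.96 V.

V_out ≈ 31.0 V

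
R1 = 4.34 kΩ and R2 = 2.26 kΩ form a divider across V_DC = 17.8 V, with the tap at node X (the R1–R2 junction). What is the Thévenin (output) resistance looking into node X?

R_th ≈ 1.49 kΩ

Looking into X with the source shorted: R_th = R1·R2/(R1+R2) = 4.340 × 2.26/6.600 = 1.486 kΩ.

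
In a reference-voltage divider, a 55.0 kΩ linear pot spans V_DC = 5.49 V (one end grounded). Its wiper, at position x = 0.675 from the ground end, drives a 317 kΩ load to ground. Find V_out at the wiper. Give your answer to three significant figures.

V_out ≈ 3.57 V

Split the track: R_lower = x·R_p = 37.12 kΩ, R_upper = (1−x)·R_p = 17.87 kΩ.
R_L loads the lower segment: effective lower R = 33.23 kΩ.
Loaded-divider output: V_out = 5.49 × 0.6503 = 3.570 V.
(Unloaded: V_out = x·V_DC = 3.71 V.)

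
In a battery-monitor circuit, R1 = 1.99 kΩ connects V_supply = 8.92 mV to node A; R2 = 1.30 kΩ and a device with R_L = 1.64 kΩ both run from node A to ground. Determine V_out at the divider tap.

V_out ≈ 2.38 mV

First combine the lower leg with the load: R2 ‖ R_L = 0.7252 kΩ.
Voltage divider with the loaded lower leg: V_out = 8.92 × 0.7252/(1.99 + 0.7252) = 8.92 × 0.2671 = 2.382 mV.
(Unloaded it would be 3.52 mV; the load pulls it down.)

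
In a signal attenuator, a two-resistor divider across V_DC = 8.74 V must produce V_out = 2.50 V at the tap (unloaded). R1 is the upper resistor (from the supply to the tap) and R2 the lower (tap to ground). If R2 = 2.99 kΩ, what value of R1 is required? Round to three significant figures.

R1 ≈ 7.46 kΩ

Required fraction k = V_out/V_DC = 0.2860.
So R1 = R2 · (V_DC/V_out − 1) = 2.99 × (8.74/2.50 − 1) = 2.99 × 2.496 = 7.463 kΩ.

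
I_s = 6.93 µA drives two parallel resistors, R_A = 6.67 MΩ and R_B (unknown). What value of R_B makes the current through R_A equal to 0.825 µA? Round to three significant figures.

R_B ≈ 0.901 MΩ

The fraction through R_A equals R_B/(R_A+R_B).
With f = 0.1190, R_B = R_A · f/(1−f) = 6.67 × 0.1351 = 0.9014 MΩ.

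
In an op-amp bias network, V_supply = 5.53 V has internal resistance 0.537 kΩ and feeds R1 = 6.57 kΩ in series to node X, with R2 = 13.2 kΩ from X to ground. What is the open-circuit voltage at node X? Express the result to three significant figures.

V_th ≈ 3.59 V

R1' = 0.537 + 6.57 = 7.107 kΩ (source resistance + R1).
With X open, the divider is unloaded: V_th = 5.53 × 13.2/20.31 = 3.595 V.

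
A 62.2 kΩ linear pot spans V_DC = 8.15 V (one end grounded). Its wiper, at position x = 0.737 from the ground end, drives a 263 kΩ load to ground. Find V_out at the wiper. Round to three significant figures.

Split the track: R_lower = x·R_p = 45.84 kΩ, R_upper = (1−x)·R_p = 16.36 kΩ.
R_L loads the lower segment: effective lower R = 39.04 kΩ.
V_out = 8.15 × 39.04/(16.36 + 39.04) = 5.743 V.
(Unloaded: V_out = x·V_DC = 6.01 V.)

V_out ≈ 5.74 V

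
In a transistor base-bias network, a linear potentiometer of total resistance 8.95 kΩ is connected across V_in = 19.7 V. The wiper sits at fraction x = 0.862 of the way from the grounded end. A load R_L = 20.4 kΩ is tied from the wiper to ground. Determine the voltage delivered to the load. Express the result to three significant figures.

V_out ≈ 16.1 V

The pot divides into 1.235 kΩ above the wiper and 7.715 kΩ below.
Lower segment in parallel with the load: 7.715 ‖ 20.4 = 5.598 kΩ.
Loaded-divider output: V_out = 19.7 × 0.8192 = 16.14 V.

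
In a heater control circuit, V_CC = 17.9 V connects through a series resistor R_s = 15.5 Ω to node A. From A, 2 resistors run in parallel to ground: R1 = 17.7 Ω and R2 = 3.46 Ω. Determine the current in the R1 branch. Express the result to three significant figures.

I ≈ 0.159 A

Equivalent of the parallel group: R_p = 2.894 Ω.
Node voltage V_A = V_CC · R_p/(R_s + R_p) = 17.9 × 0.1573 = 2.816 V.
I(R1) = V_A / R1 = 2.816/17.7 = 0.1591 A.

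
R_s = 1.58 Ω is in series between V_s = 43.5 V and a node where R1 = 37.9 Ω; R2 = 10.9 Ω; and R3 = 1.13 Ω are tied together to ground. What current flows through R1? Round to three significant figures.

Combine the parallel branches: R_p = (1/37.9 + 1/10.9 + 1/1.13)⁻¹ = 0.9969 Ω.
V_A by voltage divider: V_A = 43.5 × 0.9969/(1.58 + 0.9969) = 16.83 V.
Branch current I = V_A/R1 = 16.83/37.9 = 0.4440 A.

I ≈ 0.444 A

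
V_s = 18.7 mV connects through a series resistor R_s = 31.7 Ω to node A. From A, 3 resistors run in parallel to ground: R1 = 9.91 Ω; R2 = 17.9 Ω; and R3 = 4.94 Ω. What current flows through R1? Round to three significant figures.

Combine the parallel branches: R_p = (1/9.91 + 1/17.9 + 1/4.94)⁻¹ = 2.784 Ω.
Node voltage V_A = V_s · R_p/(R_s + R_p) = 18.7 × 0.08073 = 1.510 mV.
Branch current I = V_A/R1 = 1.510/9.91 = 0.1523 mA.

I ≈ 0.152 mA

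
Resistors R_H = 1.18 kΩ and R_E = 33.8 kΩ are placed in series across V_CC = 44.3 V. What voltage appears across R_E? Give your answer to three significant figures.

Series total: ΣR = 1.18 + 33.8 = 34.98 kΩ.
Voltage divider: V = V_CC · (33.80 / 34.98) = 44.3 × 0.9663 = 42.81 V.

V ≈ 42.8 V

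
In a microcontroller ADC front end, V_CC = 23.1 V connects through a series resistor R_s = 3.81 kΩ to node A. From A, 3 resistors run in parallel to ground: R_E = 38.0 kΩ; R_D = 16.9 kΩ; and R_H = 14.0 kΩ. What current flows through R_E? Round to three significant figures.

I ≈ 0.380 mA

Parallel bank: R_p = 1/(1/38.0 + 1/16.9 + 1/14.0) = 6.373 kΩ.
Node voltage V_A = V_CC · R_p/(R_s + R_p) = 23.1 × 0.6258 = 14.46 V.
I(R_E) = V_A / R_E = 14.46/38.0 = 0.3804 mA.
(Equivalently: I_total = 2.269 mA, then current-divider fraction G_k/ΣG = 0.1677.)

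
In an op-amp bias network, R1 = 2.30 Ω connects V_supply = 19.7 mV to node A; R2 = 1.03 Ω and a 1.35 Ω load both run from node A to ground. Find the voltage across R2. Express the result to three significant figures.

V_out ≈ 3.99 mV

The load sits in parallel with R2, giving an effective lower resistance R2' = R2·R_L/(R2+R_L) = 0.5842 Ω.
Voltage divider with the loaded lower leg: V_out = 19.7 × 0.5842/(2.30 + 0.5842) = 19.7 × 0.2026 = 3.991 mV.
(Unloaded it would be 6.09 mV; the load pulls it down.)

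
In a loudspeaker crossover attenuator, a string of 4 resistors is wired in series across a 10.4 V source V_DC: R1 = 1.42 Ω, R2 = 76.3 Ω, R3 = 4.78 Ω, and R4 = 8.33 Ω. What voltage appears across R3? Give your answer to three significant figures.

V ≈ 0.547 V

Series total: ΣR = 1.42 + 76.3 + 4.78 + 8.33 = 90.83 Ω.
By the voltage-divider rule, V = 10.4 × 4.780/90.83 = 0.5473 V.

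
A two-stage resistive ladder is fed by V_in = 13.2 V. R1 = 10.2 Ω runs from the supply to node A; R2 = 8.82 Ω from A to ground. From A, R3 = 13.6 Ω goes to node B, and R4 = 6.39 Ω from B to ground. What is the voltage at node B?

Looking into the second stage from A: R3 + R4 = 19.99 Ω appears in parallel with R2.
Effective lower resistance at A: R2 ‖ 19.99 = 6.120 Ω.
V_A = 13.2 × 6.120/(10.2 + 6.120) = 4.950 V.
Then the unloaded second divider: V_B = V_A × R4/(R3+R4) = 4.950 × 0.3197 = 1.582 V.

V_B ≈ 1.58 V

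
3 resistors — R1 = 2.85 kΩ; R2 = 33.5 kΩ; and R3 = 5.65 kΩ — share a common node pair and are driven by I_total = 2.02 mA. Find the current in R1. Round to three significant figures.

ΣG = 1/2.85 + 1/33.5 + 1/5.65 = 0.5577.
R1 takes the fraction G_k/ΣG = 0.3509/0.5577 = 0.6291, so I = 2.02 × 0.6291 = 1.271 mA.

I ≈ 1.27 mA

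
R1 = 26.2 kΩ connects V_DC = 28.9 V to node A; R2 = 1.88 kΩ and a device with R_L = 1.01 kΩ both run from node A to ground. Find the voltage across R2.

V_out ≈ 0.707 V

First combine the lower leg with the load: R2 ‖ R_L = 0.6570 kΩ.
Voltage divider with the loaded lower leg: V_out = 28.9 × 0.6570/(26.2 + 0.6570) = 28.9 × 0.02446 = 0.7070 V.
(Unloaded it would be 1.93 V; the load pulls it down.)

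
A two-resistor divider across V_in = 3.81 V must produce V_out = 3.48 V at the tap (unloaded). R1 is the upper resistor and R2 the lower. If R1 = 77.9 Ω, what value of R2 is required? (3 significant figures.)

V_out/V_in = R2/(R1+R2) = 0.9134.
R2 = R1 · 0.9134/(1 − 0.9134) = 821.5 Ω.

R2 ≈ 821 Ω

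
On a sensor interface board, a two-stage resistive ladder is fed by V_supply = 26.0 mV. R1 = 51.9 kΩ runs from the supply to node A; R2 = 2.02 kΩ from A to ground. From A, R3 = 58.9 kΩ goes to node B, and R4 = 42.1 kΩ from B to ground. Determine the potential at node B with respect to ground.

The second stage (R3 + R4 = 101.0 kΩ) loads node A in parallel with R2.
R2 ‖ (R3+R4) = 1.980 kΩ.
First divider: V_A = V_supply · 1.980/(51.9 + 1.980) = 0.9556 mV.
Then the unloaded second divider: V_B = V_A × R4/(R3+R4) = 0.9556 × 0.4168 = 0.3983 mV.

V_B ≈ 0.398 mV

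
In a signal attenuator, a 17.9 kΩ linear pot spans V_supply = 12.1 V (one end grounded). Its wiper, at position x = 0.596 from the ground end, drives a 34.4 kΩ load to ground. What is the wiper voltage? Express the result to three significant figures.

V_out ≈ 6.41 V

Lower segment x·R_p = 10.67 kΩ; upper segment (1−x)·R_p = 7.232 kΩ.
(x·R_p) ‖ R_L = 8.143 kΩ.
Then V_out = V_supply · 8.143/(7.232 + 8.143) = 6.409 V.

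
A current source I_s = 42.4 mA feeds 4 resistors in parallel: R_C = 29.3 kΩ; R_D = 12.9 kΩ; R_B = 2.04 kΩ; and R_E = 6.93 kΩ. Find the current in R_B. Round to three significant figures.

I ≈ 27.9 mA

ΣG = 1/29.3 + 1/12.9 + 1/2.04 + 1/6.93 = 0.7461.
R_B takes the fraction G_k/ΣG = 0.4902/0.7461 = 0.6570, so I = 42.4 × 0.6570 = 27.86 mA.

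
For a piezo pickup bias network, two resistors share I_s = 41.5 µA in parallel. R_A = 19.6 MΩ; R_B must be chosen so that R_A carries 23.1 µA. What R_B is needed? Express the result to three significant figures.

R_B ≈ 24.6 MΩ

In a two-way split, I_A/I_s = R_B/(R_A + R_B).
With f = 0.5566, R_B = R_A · f/(1−f) = 19.6 × 1.255 = 24.61 MΩ.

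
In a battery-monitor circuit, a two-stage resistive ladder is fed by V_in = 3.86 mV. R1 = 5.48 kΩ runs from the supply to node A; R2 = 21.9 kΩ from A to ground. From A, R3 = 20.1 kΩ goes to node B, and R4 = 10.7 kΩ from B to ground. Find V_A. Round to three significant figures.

V_A ≈ 2.70 mV

Node A sees R2 in parallel with the series input of stage 2, R3 + R4 = 30.80 kΩ.
Effective lower resistance at A: R2 ‖ 30.80 = 12.80 kΩ.
First divider: V_A = V_in · 12.80/(5.48 + 12.80) = 2.703 mV.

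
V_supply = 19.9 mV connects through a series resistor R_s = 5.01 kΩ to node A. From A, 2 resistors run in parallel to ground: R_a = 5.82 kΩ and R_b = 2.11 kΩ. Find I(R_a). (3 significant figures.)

Parallel bank: R_p = 1/(1/5.82 + 1/2.11) = 1.549 kΩ.
V_A by voltage divider: V_A = 19.9 × 1.549/(5.01 + 1.549) = 4.699 mV.
Branch current I = V_A/R_a = 4.699/5.82 = 0.8073 µA.

I ≈ 0.807 µA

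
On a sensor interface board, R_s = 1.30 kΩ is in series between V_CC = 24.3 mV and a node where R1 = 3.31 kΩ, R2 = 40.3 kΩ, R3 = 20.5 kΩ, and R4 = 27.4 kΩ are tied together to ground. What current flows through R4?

Combine the parallel branches: R_p = (1/3.31 + 1/40.3 + 1/20.5 + 1/27.4)⁻¹ = 2.426 kΩ.
V_A by voltage divider: V_A = 24.3 × 2.426/(1.30 + 2.426) = 15.82 mV.
Branch current I = V_A/R4 = 15.82/27.4 = 0.5774 µA.

I ≈ 0.577 µA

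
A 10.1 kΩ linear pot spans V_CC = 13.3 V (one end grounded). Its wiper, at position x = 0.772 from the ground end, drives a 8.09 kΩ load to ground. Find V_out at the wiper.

V_out ≈ 8.42 V

The pot divides into 2.303 kΩ above the wiper and 7.797 kΩ below.
(x·R_p) ‖ R_L = 3.970 kΩ.
Loaded-divider output: V_out = 13.3 × 0.6329 = 8.418 V.
(Unloaded: V_out = x·V_CC = 10.3 V.)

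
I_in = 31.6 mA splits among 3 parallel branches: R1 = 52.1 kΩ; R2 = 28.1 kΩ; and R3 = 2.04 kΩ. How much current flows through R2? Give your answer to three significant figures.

Conductances: ΣG = 1/52.1 + 1/28.1 + 1/2.04 = 0.5450 (1/kΩ).
Current divider: I(R2) = I_in · G_k/ΣG = 31.6 × (0.03559/0.5450) = 31.6 × 0.06530 = 2.063 mA.

I ≈ 2.06 mA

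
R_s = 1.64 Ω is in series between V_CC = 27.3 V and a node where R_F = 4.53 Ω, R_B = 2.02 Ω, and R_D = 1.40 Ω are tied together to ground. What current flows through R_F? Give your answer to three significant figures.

Equivalent of the parallel group: R_p = 0.6993 Ω.
Node voltage V_A = V_CC · R_p/(R_s + R_p) = 27.3 × 0.2989 = 8.161 V.
Branch current I = V_A/R_F = 8.161/4.53 = 1.801 A.

I ≈ 1.80 A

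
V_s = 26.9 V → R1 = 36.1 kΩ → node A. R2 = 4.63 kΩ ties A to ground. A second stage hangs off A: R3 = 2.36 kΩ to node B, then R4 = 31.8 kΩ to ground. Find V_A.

V_A ≈ 2.73 V

Looking into the second stage from A: R3 + R4 = 34.16 kΩ appears in parallel with R2.
Effective lower resistance at A: R2 ‖ 34.16 = 4.077 kΩ.
So V_A = 26.9 × 0.1015 = 2.730 V.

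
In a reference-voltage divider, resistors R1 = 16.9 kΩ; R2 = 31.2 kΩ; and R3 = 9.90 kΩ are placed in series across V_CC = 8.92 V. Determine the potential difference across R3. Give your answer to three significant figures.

Total series resistance ΣR = 16.9 + 31.2 + 9.90 = 58.00 kΩ.
By the voltage-divider rule, V = 8.92 × 9.900/58.00 = 1.523 V.

V ≈ 1.52 V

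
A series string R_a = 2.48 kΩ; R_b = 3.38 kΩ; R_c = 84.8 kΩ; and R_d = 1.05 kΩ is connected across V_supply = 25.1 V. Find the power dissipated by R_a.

P ≈ 0.186 mW

The common current is I = 25.1/91.71 = 0.2737 mA.
V(R_a) = I·R = 0.6787 V; P = V·I = 0.6787 × 0.2737 = 0.1858 mW.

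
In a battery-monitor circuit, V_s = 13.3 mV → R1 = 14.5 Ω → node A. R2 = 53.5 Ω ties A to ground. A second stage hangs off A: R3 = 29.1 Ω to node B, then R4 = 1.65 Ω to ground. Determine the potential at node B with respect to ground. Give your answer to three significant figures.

Looking into the second stage from A: R3 + R4 = 30.75 Ω appears in parallel with R2.
Effective lower resistance at A: R2 ‖ 30.75 = 19.53 Ω.
So V_A = 13.3 × 0.5739 = 7.632 mV.
Stage 2 is unloaded, so V_B = V_A · R4/(R3+R4) = 7.632 × 1.65/30.75 = 0.4095 mV.

V_B ≈ 0.410 mV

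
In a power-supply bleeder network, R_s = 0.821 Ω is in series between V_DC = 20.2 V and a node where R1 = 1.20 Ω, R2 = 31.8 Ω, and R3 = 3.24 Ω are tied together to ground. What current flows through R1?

I ≈ 8.57 A

Equivalent of the parallel group: R_p = 0.8522 Ω.
V_A = 20.2 × 0.8522/1.673 = 10.29 V.
Branch current I = V_A/R1 = 10.29/1.20 = 8.574 A.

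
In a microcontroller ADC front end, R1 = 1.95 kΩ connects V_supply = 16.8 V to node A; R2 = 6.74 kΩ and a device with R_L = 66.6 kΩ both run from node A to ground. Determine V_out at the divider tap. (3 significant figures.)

R2 ‖ R_L = (6.74 × 66.6)/(6.74 + 66.6) = 6.121 kΩ.
Voltage divider with the loaded lower leg: V_out = 16.8 × 6.121/(1.95 + 6.121) = 16.8 × 0.7584 = 12.74 V.

V_out ≈ 12.7 V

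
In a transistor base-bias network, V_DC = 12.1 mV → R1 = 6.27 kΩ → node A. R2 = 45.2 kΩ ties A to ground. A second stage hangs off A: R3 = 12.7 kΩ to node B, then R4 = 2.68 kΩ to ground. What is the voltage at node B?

The second stage (R3 + R4 = 15.38 kΩ) loads node A in parallel with R2.
Effective lower resistance at A: R2 ‖ 15.38 = 11.48 kΩ.
First divider: V_A = V_DC · 11.48/(6.27 + 11.48) = 7.825 mV.
Then the unloaded second divider: V_B = V_A × R4/(R3+R4) = 7.825 × 0.1743 = 1.363 mV.

V_B ≈ 1.36 mV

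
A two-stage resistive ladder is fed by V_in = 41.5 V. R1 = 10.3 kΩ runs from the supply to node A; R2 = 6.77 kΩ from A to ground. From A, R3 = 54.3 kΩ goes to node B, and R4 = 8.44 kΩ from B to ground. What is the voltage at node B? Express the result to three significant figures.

Node A sees R2 in parallel with the series input of stage 2, R3 + R4 = 62.74 kΩ.
R2 ‖ (R3+R4) = 6.111 kΩ.
First divider: V_A = V_in · 6.111/(10.3 + 6.111) = 15.45 V.
V_B = V_A × 0.1345 = 2.079 V.

V_B ≈ 2.08 V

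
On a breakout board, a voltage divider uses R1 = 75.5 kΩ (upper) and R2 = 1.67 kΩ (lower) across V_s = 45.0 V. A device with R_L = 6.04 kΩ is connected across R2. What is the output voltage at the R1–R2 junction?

V_out ≈ 0.766 V

First combine the lower leg with the load: R2 ‖ R_L = 1.308 kΩ.
Then V_out = V_s · R2'/(R1 + R2') = 45.0 × 1.308/76.81 = 0.7665 V.
(Unloaded it would be 0.974 V; the load pulls it down.)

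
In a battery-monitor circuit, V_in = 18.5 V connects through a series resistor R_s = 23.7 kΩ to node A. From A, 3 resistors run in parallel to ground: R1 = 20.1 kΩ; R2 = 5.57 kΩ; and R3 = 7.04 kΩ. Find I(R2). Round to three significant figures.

Equivalent of the parallel group: R_p = 2.693 kΩ.
V_A = 18.5 × 2.693/26.39 = 1.888 V.
Branch current I = V_A/R2 = 1.888/5.57 = 0.3389 mA.

I ≈ 0.339 mA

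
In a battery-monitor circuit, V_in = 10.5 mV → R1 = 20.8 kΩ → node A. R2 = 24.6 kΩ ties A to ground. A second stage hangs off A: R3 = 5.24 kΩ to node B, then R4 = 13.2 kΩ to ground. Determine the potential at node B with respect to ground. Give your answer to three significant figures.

V_B ≈ 2.53 mV

Looking into the second stage from A: R3 + R4 = 18.44 kΩ appears in parallel with R2.
R2 ‖ (R3+R4) = 10.54 kΩ.
V_A = 10.5 × 10.54/(20.8 + 10.54) = 3.531 mV.
Then the unloaded second divider: V_B = V_A × R4/(R3+R4) = 3.531 × 0.7158 = 2.528 mV.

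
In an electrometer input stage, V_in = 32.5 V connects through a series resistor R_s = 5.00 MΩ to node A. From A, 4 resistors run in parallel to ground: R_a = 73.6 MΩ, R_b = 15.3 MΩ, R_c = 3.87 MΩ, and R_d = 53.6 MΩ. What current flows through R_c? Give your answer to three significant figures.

I ≈ 3.02 µA

Equivalent of the parallel group: R_p = 2.809 MΩ.
Node voltage V_A = V_in · R_p/(R_s + R_p) = 32.5 × 0.3597 = 11.69 V.
Branch current I = V_A/R_c = 11.69/3.87 = 3.021 µA.
(Check via current divider: I_total = 4.162 µA; share G_k/ΣG = 0.7258 → same result.)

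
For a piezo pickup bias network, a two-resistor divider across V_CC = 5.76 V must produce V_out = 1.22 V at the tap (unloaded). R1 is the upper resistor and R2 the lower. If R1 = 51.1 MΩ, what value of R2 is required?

V_out/V_CC = R2/(R1+R2) = 0.2118.
R2 = R1 · 0.2118/(1 − 0.2118) = 13.73 MΩ.

R2 ≈ 13.7 MΩ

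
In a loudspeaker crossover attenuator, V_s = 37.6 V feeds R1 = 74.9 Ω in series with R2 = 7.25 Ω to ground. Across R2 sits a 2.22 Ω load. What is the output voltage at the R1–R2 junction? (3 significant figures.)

V_out ≈ 0.834 V

The load sits in parallel with R2, giving an effective lower resistance R2' = R2·R_L/(R2+R_L) = 1.700 Ω.
Voltage divider with the loaded lower leg: V_out = 37.6 × 1.700/(74.9 + 1.700) = 37.6 × 0.02219 = 0.8343 V.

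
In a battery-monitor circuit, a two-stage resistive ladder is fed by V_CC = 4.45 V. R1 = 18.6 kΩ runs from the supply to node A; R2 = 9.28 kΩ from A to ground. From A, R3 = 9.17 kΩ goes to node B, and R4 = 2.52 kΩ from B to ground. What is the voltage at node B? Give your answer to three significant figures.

V_B ≈ 0.209 V

The second stage (R3 + R4 = 11.69 kΩ) loads node A in parallel with R2.
R2 ‖ (R3+R4) = 5.173 kΩ.
So V_A = 4.45 × 0.2176 = 0.9684 V.
V_B = V_A × 0.2156 = 0.2087 V.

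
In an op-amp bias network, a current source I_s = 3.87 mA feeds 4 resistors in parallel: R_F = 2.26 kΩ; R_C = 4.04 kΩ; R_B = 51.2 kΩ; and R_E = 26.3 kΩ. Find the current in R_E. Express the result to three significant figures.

ΣG = 1/2.26 + 1/4.04 + 1/51.2 + 1/26.3 = 0.7476.
Current divider: I(R_E) = I_s · G_k/ΣG = 3.87 × (0.03802/0.7476) = 3.87 × 0.05086 = 0.1968 mA.

I ≈ 0.197 mA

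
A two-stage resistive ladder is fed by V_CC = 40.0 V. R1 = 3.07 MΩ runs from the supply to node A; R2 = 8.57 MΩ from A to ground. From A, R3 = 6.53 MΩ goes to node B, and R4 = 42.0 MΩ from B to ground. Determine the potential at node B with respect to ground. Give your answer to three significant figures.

V_B ≈ 24.4 V

Looking into the second stage from A: R3 + R4 = 48.53 MΩ appears in parallel with R2.
R2 ‖ (R3+R4) = 7.284 MΩ.
So V_A = 40.0 × 0.7035 = 28.14 V.
Then the unloaded second divider: V_B = V_A × R4/(R3+R4) = 28.14 × 0.8654 = 24.35 V.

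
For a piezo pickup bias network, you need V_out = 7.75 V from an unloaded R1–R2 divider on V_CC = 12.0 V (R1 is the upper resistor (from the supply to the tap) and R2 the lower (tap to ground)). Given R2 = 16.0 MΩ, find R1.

R1 ≈ 8.77 MΩ

V_out/V_CC = R2/(R1+R2) = 0.6458.
R1 = R2·(1/k − 1) = 16.0 × 0.5484 = 8.774 MΩ.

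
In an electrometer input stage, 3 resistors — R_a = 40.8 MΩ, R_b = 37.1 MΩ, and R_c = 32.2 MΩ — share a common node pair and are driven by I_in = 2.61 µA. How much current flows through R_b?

I ≈ 0.853 µA

Total conductance ΣG = 1/40.8 + 1/37.1 + 1/32.2 = 0.08252 (units of 1/MΩ).
R_b takes the fraction G_k/ΣG = 0.02695/0.08252 = 0.3266, so I = 2.61 × 0.3266 = 0.8525 µA.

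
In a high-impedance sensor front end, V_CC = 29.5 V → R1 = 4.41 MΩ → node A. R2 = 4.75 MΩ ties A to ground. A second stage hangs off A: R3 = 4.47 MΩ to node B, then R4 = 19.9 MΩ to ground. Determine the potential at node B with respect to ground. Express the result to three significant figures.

V_B ≈ 11.4 V

Node A sees R2 in parallel with the series input of stage 2, R3 + R4 = 24.37 MΩ.
Effective lower resistance at A: R2 ‖ 24.37 = 3.975 MΩ.
So V_A = 29.5 × 0.4741 = 13.99 V.
Then the unloaded second divider: V_B = V_A × R4/(R3+R4) = 13.99 × 0.8166 = 11.42 V.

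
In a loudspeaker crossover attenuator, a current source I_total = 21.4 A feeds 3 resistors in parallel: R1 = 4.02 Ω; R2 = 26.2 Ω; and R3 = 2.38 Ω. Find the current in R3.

ΣG = 1/4.02 + 1/26.2 + 1/2.38 = 0.7071.
By the current-divider rule, I = I_total · G_k/ΣG = 21.4 × 0.5942 = 12.72 A.

I ≈ 12.7 A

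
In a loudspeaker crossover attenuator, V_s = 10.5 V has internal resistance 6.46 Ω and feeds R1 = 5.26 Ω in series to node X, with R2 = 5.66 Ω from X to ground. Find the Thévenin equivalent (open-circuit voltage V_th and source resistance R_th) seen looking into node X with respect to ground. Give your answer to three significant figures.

V_th ≈ 3.42 V, R_th ≈ 3.82 Ω

R1' = 6.46 + 5.26 = 11.72 Ω (source resistance + R1).
With X open, the divider is unloaded: V_th = 10.5 × 5.66/17.38 = 3.419 V.
With V_s suppressed (replaced by a short), R_th = R1' ‖ R2 = (11.72 × 5.66)/(11.72 + 5.66) = 3.817 Ω.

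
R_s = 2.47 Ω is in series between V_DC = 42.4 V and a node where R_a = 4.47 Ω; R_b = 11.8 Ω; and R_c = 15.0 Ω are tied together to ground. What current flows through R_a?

Combine the parallel branches: R_p = (1/4.47 + 1/11.8 + 1/15.0)⁻¹ = 2.666 Ω.
Node voltage V_A = V_DC · R_p/(R_s + R_p) = 42.4 × 0.5191 = 22.01 V.
I(R_a) = V_A / R_a = 22.01/4.47 = 4.924 A.

I ≈ 4.92 A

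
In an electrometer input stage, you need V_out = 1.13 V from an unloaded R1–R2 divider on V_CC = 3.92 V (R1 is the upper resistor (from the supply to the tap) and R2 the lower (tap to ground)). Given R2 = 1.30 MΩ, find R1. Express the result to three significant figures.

R1 ≈ 3.21 MΩ

The divider ratio is R2/(R1+R2) = 1.13/3.92 = 0.2883.
R1 = R2·(1/k − 1) = 1.30 × 2.469 = 3.210 MΩ.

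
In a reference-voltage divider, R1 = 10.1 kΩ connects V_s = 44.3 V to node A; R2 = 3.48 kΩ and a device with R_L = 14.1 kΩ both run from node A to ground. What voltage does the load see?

V_out ≈ 9.59 V

R2 ‖ R_L = (3.48 × 14.1)/(3.48 + 14.1) = 2.791 kΩ.
Voltage divider with the loaded lower leg: V_out = 44.3 × 2.791/(10.1 + 2.791) = 44.3 × 0.2165 = 9.592 V.
(Unloaded it would be 11.4 V; the load pulls it down.)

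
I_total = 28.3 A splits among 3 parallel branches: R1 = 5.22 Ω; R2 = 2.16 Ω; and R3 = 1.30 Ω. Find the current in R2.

Total conductance ΣG = 1/5.22 + 1/2.16 + 1/1.30 = 1.424 (units of 1/Ω).
Current divider: I(R2) = I_total · G_k/ΣG = 28.3 × (0.4630/1.424) = 28.3 × 0.3252 = 9.202 A.

I ≈ 9.20 A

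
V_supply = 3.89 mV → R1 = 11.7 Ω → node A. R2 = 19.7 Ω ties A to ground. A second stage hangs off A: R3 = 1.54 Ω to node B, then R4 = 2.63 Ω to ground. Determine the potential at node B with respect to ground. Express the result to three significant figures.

V_B ≈ 0.558 mV

The second stage (R3 + R4 = 4.170 Ω) loads node A in parallel with R2.
R2 ‖ (R3+R4) = 3.442 Ω.
So V_A = 3.89 × 0.2273 = 0.8842 mV.
Stage 2 is unloaded, so V_B = V_A · R4/(R3+R4) = 0.8842 × 2.63/4.170 = 0.5576 mV.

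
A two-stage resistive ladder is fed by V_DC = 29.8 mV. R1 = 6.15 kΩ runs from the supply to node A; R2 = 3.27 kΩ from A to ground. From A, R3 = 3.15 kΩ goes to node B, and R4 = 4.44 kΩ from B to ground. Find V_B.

V_B ≈ 4.72 mV

The second stage (R3 + R4 = 7.590 kΩ) loads node A in parallel with R2.
R2 ‖ (R3+R4) = 2.285 kΩ.
So V_A = 29.8 × 0.2709 = 8.074 mV.
V_B = V_A × 0.5850 = 4.723 mV.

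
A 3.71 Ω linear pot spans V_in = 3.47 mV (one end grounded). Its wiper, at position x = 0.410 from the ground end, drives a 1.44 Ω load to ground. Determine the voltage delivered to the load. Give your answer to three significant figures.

V_out ≈ 0.876 mV

Lower segment x·R_p = 1.521 Ω; upper segment (1−x)·R_p = 2.189 Ω.
Lower segment in parallel with the load: 1.521 ‖ 1.44 = 0.7397 Ω.
Loaded-divider output: V_out = 3.47 × 0.2526 = 0.8765 mV.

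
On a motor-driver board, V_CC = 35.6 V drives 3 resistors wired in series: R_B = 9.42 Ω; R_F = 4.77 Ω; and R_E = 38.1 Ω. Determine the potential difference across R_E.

V ≈ 25.9 V

Series total: ΣR = 9.42 + 4.77 + 38.1 = 52.29 Ω.
Voltage divider: V = V_CC · (38.10 / 52.29) = 35.6 × 0.7286 = 25.94 V.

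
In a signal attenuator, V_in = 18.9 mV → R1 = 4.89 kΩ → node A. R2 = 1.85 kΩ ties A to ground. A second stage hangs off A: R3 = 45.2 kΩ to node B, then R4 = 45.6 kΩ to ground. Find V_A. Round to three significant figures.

Looking into the second stage from A: R3 + R4 = 90.80 kΩ appears in parallel with R2.
Effective lower resistance at A: R2 ‖ 90.80 = 1.813 kΩ.
First divider: V_A = V_in · 1.813/(4.89 + 1.813) = 5.112 mV.

V_A ≈ 5.11 mV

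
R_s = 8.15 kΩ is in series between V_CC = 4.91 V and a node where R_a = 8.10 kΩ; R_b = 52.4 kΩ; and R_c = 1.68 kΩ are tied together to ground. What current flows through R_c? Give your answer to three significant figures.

I ≈ 0.417 mA

Equivalent of the parallel group: R_p = 1.355 kΩ.
V_A = 4.91 × 1.355/9.505 = 0.7001 V.
Branch current I = V_A/R_c = 0.7001/1.68 = 0.4167 mA.
(Equivalently: I_total = 0.5165 mA, then current-divider fraction G_k/ΣG = 0.8068.)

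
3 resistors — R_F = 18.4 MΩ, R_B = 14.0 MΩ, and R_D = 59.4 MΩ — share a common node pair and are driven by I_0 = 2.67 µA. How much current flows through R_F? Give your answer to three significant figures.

I ≈ 1.02 µA

ΣG = 1/18.4 + 1/14.0 + 1/59.4 = 0.1426.
By the current-divider rule, I = I_0 · G_k/ΣG = 2.67 × 0.3811 = 1.018 µA.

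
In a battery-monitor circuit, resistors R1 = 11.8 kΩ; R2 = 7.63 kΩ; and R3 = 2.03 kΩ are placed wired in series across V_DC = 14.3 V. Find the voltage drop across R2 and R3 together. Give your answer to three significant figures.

V ≈ 6.44 V

ΣR = 11.8 + 7.63 + 2.03 = 21.46 kΩ.
R_{R2..R3} = 7.63 + 2.03 = 9.660 kΩ.
Voltage divider: V = V_DC · (9.660 / 21.46) = 14.3 × 0.4501 = 6.437 V.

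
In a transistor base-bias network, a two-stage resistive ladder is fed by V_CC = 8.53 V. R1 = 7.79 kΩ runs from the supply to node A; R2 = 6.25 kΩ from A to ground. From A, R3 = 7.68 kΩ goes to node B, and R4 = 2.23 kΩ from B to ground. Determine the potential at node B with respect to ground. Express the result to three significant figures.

The second stage (R3 + R4 = 9.910 kΩ) loads node A in parallel with R2.
R2 ‖ (R3+R4) = 3.833 kΩ.
V_A = 8.53 × 3.833/(7.79 + 3.833) = 2.813 V.
V_B = V_A × 0.2250 = 0.6330 V.

V_B ≈ 0.633 V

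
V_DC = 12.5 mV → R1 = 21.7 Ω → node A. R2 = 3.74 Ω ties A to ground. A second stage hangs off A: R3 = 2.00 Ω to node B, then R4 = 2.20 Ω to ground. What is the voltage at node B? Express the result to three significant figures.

V_B ≈ 0.547 mV

Looking into the second stage from A: R3 + R4 = 4.200 Ω appears in parallel with R2.
R2 ‖ (R3+R4) = 1.978 Ω.
First divider: V_A = V_DC · 1.978/(21.7 + 1.978) = 1.044 mV.
Then the unloaded second divider: V_B = V_A × R4/(R3+R4) = 1.044 × 0.5238 = 0.5471 mV.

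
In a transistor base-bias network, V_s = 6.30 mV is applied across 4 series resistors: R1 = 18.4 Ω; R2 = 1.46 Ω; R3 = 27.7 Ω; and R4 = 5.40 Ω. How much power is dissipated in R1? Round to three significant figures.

P ≈ 0.260 µW

The common current is I = 6.30/52.96 = 0.1190 mA.
V(R1) = I·R = 2.189 mV; P = V·I = 2.189 × 0.1190 = 0.2604 µW.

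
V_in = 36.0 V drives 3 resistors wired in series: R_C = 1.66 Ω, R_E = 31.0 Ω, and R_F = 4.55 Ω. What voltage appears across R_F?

V ≈ 4.40 V

Series total: ΣR = 1.66 + 31.0 + 4.55 = 37.21 Ω.
By the voltage-divider rule, V = 36.0 × 4.550/37.21 = 4.402 V.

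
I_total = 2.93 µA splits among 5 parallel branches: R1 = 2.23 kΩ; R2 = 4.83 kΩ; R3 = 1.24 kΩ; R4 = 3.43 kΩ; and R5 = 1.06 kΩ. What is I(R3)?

Total conductance ΣG = 1/2.23 + 1/4.83 + 1/1.24 + 1/3.43 + 1/1.06 = 2.697 (units of 1/kΩ).
Current divider: I(R3) = I_total · G_k/ΣG = 2.93 × (0.8065/2.697) = 2.93 × 0.2990 = 0.8762 µA.

I ≈ 0.876 µA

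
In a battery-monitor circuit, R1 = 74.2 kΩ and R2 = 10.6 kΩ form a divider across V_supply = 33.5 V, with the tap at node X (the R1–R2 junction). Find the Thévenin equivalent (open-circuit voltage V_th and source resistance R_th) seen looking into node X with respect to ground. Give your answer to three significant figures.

V_th ≈ 4.19 V, R_th ≈ 9.28 kΩ

Open-circuit (no load on X): V_th = V_supply · R2/(R1 + R2) = 33.5 × 10.6/(74.20 + 10.6) = 4.188 V.
With V_supply suppressed (replaced by a short), R_th = R1 ‖ R2 = (74.20 × 10.6)/(74.20 + 10.6) = 9.275 kΩ.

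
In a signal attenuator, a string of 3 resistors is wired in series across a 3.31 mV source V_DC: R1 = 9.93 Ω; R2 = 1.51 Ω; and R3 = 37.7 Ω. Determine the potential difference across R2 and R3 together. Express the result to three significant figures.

V ≈ 2.64 mV

Total series resistance ΣR = 9.93 + 1.51 + 37.7 = 49.14 Ω.
R_{R2..R3} = 1.51 + 37.7 = 39.21 Ω.
Voltage divider: V = V_DC · (39.21 / 49.14) = 3.31 × 0.7979 = 2.641 mV.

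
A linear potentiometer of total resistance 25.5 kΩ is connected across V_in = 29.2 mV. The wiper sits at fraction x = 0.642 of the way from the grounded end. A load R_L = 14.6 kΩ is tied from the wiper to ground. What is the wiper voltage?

V_out ≈ 13.4 mV

Split the track: R_lower = x·R_p = 16.37 kΩ, R_upper = (1−x)·R_p = 9.129 kΩ.
(x·R_p) ‖ R_L = 7.717 kΩ.
Loaded-divider output: V_out = 29.2 × 0.4581 = 13.38 mV.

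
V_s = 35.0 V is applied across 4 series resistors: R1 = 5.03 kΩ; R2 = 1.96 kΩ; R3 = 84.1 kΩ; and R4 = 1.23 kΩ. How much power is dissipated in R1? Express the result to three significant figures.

ΣR = 92.32 kΩ → I = 35.0/92.32 = 0.3791 mA.
P = I²R = 0.1437 × 5.03 = 0.7230 mW.

P ≈ 0.723 mW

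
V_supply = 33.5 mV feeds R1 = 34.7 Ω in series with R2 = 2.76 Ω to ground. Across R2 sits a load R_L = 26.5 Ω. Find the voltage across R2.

R2 ‖ R_L = (2.76 × 26.5)/(2.76 + 26.5) = 2.500 Ω.
Then V_out = V_supply · R2'/(R1 + R2') = 33.5 × 2.500/37.20 = 2.251 mV.
(Unloaded it would be 2.47 mV; the load pulls it down.)

V_out ≈ 2.25 mV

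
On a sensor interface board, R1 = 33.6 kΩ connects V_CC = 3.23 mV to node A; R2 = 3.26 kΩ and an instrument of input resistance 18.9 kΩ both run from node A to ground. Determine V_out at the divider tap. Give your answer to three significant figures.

V_out ≈ 0.247 mV

The load sits in parallel with R2, giving an effective lower resistance R2' = R2·R_L/(R2+R_L) = 2.780 kΩ.
Now apply the divider: V_out = 3.23 × 0.07643 = 0.2469 mV.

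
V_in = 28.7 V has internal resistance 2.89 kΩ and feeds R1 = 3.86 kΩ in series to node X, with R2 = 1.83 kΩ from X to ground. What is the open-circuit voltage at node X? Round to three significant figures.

V_th ≈ 6.12 V

R1' = 2.89 + 3.86 = 6.750 kΩ (source resistance + R1).
V_th is the unloaded tap voltage: V_in · R2/(R1'+R2) = 28.7 × 0.2133 = 6.121 V.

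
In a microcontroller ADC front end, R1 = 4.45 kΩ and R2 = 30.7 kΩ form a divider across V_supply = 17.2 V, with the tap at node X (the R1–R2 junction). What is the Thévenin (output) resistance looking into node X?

Looking into X with the source shorted: R_th = R1·R2/(R1+R2) = 4.450 × 30.7/35.15 = 3.887 kΩ.

R_th ≈ 3.89 kΩ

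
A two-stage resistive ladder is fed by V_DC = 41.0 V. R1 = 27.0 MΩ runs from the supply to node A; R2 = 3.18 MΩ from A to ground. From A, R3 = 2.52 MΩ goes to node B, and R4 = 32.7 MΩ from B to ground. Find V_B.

Looking into the second stage from A: R3 + R4 = 35.22 MΩ appears in parallel with R2.
R2 ‖ (R3+R4) = 2.917 MΩ.
So V_A = 41.0 × 0.09749 = 3.997 V.
Stage 2 is unloaded, so V_B = V_A · R4/(R3+R4) = 3.997 × 32.7/35.22 = 3.711 V.

V_B ≈ 3.71 V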